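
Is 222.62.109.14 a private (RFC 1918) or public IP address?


RFC 1918 private ranges:
  10.0.0.0/8 (10.0.0.0 - 10.255.255.255)
  172.16.0.0/12 (172.16.0.0 - 172.31.255.255)
  192.168.0.0/16 (192.168.0.0 - 192.168.255.255)
Public (not in any RFC 1918 range)


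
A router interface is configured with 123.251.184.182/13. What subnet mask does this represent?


/13 means 13 network bits, 19 host bits
Binary: 11111111111110000000000000000000
Mask: 255.248.0.0


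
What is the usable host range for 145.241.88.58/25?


Network: 145.241.88.0
Broadcast: 145.241.88.127
First usable = network + 1
Last usable = broadcast - 1
Range: 145.241.88.1 to 145.241.88.126


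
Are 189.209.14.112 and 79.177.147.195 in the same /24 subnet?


Mask: 255.255.255.0
189.209.14.112 AND mask = 189.209.14.0
79.177.147.195 AND mask = 79.177.147.0
No, different subnets (189.209.14.0 vs 79.177.147.0)


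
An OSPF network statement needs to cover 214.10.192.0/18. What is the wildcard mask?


Subnet mask: 255.255.192.0
Wildcard = 255.255.255.255 - subnet mask
255 - 255 = 0
255 - 255 = 0
255 - 192 = 63
255 - 0 = 255
Wildcard: 0.0.63.255


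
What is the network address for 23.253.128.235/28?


IP:   00010111.11111101.10000000.11101011
Mask: 11111111.11111111.11111111.11110000
AND operation:
Net:  00010111.11111101.10000000.11100000
Network: 23.253.128.224/28


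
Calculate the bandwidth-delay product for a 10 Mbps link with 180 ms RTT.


BDP = bandwidth * RTT
= 10 Mbps * 180 ms
= 10 * 1e6 * 180 / 1000 bits
= 1800000 bits
= 225000 bytes
= 219.7266 KB
BDP = 1800000 bits (225000 bytes)


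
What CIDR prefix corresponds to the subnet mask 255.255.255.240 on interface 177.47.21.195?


Binary: 11111111.11111111.11111111.11110000
Count leading 1s
Prefix: /28


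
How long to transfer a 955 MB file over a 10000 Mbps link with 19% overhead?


Effective throughput = 10000 * (1 - 19/100) = 8100.0 Mbps
File size in Mb = 955 * 8 = 7640 Mb
Time = 7640 / 8100.0
Time = 0.9432 seconds


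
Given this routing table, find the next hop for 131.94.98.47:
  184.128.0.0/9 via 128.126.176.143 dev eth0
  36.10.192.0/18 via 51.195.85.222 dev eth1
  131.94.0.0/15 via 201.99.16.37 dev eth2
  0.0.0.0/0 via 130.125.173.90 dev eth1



Longest prefix match for 131.94.98.47:
  /9 184.128.0.0: no
  /18 36.10.192.0: no
  /15 131.94.0.0: MATCH
  /0 0.0.0.0: MATCH
Selected: next-hop 201.99.16.37 via eth2 (matched /15)


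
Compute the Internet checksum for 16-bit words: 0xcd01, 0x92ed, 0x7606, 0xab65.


Sum all words (with carry folding):
+ 0xcd01 = 0xcd01
+ 0x92ed = 0x5fef
+ 0x7606 = 0xd5f5
+ 0xab65 = 0x815b
One's complement: ~0x815b
Checksum = 0x7ea4


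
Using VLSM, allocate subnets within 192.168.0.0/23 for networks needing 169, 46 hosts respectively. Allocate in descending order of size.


169 hosts -> /24 (254 usable): 192.168.0.0/24
46 hosts -> /26 (62 usable): 192.168.1.0/26
Allocation: 192.168.0.0/24 (169 hosts, 254 usable); 192.168.1.0/26 (46 hosts, 62 usable)


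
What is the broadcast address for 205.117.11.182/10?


Network: 205.64.0.0/10
Host bits = 22
Set all host bits to 1:
Broadcast: 205.127.255.255


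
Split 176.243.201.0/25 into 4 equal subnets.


New prefix = 25 + 2 = 27
Each subnet has 32 addresses
  176.243.201.0/27
  176.243.201.32/27
  176.243.201.64/27
  176.243.201.96/27
Subnets: 176.243.201.0/27, 176.243.201.32/27, 176.243.201.64/27, 176.243.201.96/27


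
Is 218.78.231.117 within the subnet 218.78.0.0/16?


Subnet network: 218.78.0.0
Test IP AND mask: 218.78.0.0
Yes, 218.78.231.117 is in 218.78.0.0/16


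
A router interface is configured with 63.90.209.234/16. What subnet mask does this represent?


/16 means 16 network bits, 16 host bits
Binary: 11111111111111110000000000000000
Mask: 255.255.0.0


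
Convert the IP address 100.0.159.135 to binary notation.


100 = 01100100
0 = 00000000
159 = 10011111
135 = 10000111
Binary: 01100100.00000000.10011111.10000111


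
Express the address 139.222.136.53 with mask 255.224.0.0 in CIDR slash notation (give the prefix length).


Binary: 11111111.11100000.00000000.00000000
Count leading 1s
Prefix: /11


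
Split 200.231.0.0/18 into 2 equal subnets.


New prefix = 18 + 1 = 19
Each subnet has 8192 addresses
  200.231.0.0/19
  200.231.32.0/19
Subnets: 200.231.0.0/19, 200.231.32.0/19


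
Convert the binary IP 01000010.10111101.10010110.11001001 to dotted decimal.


01000010 = 66
10111101 = 189
10010110 = 150
11001001 = 201
IP: 66.189.150.201


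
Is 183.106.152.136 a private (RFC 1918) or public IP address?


RFC 1918 private ranges:
  10.0.0.0/8 (10.0.0.0 - 10.255.255.255)
  172.16.0.0/12 (172.16.0.0 - 172.31.255.255)
  192.168.0.0/16 (192.168.0.0 - 192.168.255.255)
Public (not in any RFC 1918 range)


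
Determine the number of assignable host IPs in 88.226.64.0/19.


Host bits = 32 - 19 = 13
Total addresses = 2^13 = 8192
Usable = total - 2 (network and broadcast)
Usable hosts: 8190


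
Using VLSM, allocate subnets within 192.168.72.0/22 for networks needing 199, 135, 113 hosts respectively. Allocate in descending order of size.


199 hosts -> /24 (254 usable): 192.168.72.0/24
135 hosts -> /24 (254 usable): 192.168.73.0/24
113 hosts -> /25 (126 usable): 192.168.74.0/25
Allocation: 192.168.72.0/24 (199 hosts, 254 usable); 192.168.73.0/24 (135 hosts, 254 usable); 192.168.74.0/25 (113 hosts, 126 usable)


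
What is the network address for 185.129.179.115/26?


IP:   10111001.10000001.10110011.01110011
Mask: 11111111.11111111.11111111.11000000
AND operation:
Net:  10111001.10000001.10110011.01000000
Network: 185.129.179.64/26


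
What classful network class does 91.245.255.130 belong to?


First octet: 91
Binary: 01011011
0xxxxxxx -> Class A (1-126)
Class A, default mask 255.0.0.0 (/8)


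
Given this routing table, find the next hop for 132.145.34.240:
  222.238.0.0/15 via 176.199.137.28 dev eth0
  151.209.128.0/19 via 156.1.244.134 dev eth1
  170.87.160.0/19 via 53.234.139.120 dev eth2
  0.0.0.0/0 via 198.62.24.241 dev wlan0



Longest prefix match for 132.145.34.240:
  /15 222.238.0.0: no
  /19 151.209.128.0: no
  /19 170.87.160.0: no
  /0 0.0.0.0: MATCH
Selected: next-hop 198.62.24.241 via wlan0 (matched /0)


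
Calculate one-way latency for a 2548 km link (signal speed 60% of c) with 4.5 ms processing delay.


Speed = 0.6 * 3e5 km/s = 180000 km/s
Propagation delay = 2548 / 180000 = 0.0142 s = 14.1556 ms
Processing delay = 4.5 ms
Total one-way latency = 18.6556 ms


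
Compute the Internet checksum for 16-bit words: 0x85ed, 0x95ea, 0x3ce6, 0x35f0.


Sum all words (with carry folding):
+ 0x85ed = 0x85ed
+ 0x95ea = 0x1bd8
+ 0x3ce6 = 0x58be
+ 0x35f0 = 0x8eae
One's complement: ~0x8eae
Checksum = 0x7151


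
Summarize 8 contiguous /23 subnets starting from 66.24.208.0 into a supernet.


Original prefix: /23
Number of subnets: 8 = 2^3
New prefix = 23 - 3 = 20
Supernet: 66.24.208.0/20


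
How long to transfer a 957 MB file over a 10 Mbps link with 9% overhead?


Effective throughput = 10 * (1 - 9/100) = 9.1 Mbps
File size in Mb = 957 * 8 = 7656 Mb
Time = 7656 / 9.1
Time = 841.3187 seconds


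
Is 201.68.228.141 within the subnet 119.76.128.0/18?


Subnet network: 119.76.128.0
Test IP AND mask: 201.68.192.0
No, 201.68.228.141 is not in 119.76.128.0/18


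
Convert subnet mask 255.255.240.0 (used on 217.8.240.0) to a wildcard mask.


Subnet mask: 255.255.240.0
Wildcard = 255.255.255.255 - subnet mask
255 - 255 = 0
255 - 255 = 0
255 - 240 = 15
255 - 0 = 255
Wildcard: 0.0.15.255


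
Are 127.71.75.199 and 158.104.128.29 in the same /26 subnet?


Mask: 255.255.255.192
127.71.75.199 AND mask = 127.71.75.192
158.104.128.29 AND mask = 158.104.128.0
No, different subnets (127.71.75.192 vs 158.104.128.0)


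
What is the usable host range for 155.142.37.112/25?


Network: 155.142.37.0
Broadcast: 155.142.37.127
First usable = network + 1
Last usable = broadcast - 1
Range: 155.142.37.1 to 155.142.37.126


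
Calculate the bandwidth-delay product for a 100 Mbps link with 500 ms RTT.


BDP = bandwidth * RTT
= 100 Mbps * 500 ms
= 100 * 1e6 * 500 / 1000 bits
= 50000000 bits
= 6250000 bytes
= 6103.5156 KB
BDP = 50000000 bits (6250000 bytes)


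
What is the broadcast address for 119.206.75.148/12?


Network: 119.192.0.0/12
Host bits = 20
Set all host bits to 1:
Broadcast: 119.207.255.255


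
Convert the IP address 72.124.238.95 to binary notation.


72 = 01001000
124 = 01111100
238 = 11101110
95 = 01011111
Binary: 01001000.01111100.11101110.01011111


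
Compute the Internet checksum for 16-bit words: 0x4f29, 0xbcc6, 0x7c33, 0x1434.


Sum all words (with carry folding):
+ 0x4f29 = 0x4f29
+ 0xbcc6 = 0x0bf0
+ 0x7c33 = 0x8823
+ 0x1434 = 0x9c57
One's complement: ~0x9c57
Checksum = 0x63a8


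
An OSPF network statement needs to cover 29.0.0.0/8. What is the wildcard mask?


Subnet mask: 255.0.0.0
Wildcard = 255.255.255.255 - subnet mask
255 - 255 = 0
255 - 0 = 255
255 - 0 = 255
255 - 0 = 255
Wildcard: 0.255.255.255


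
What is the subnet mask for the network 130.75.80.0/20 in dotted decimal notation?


/20 means 20 network bits, 12 host bits
Binary: 11111111111111111111000000000000
Mask: 255.255.240.0


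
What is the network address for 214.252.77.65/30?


IP:   11010110.11111100.01001101.01000001
Mask: 11111111.11111111.11111111.11111100
AND operation:
Net:  11010110.11111100.01001101.01000000
Network: 214.252.77.64/30


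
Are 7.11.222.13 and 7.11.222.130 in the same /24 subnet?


Mask: 255.255.255.0
7.11.222.13 AND mask = 7.11.222.0
7.11.222.130 AND mask = 7.11.222.0
Yes, same subnet (7.11.222.0)


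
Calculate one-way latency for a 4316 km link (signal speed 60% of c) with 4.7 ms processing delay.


Speed = 0.6 * 3e5 km/s = 180000 km/s
Propagation delay = 4316 / 180000 = 0.024 s = 23.9778 ms
Processing delay = 4.7 ms
Total one-way latency = 28.6778 ms


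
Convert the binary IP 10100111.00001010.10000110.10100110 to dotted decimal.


10100111 = 167
00001010 = 10
10000110 = 134
10100110 = 166
IP: 167.10.134.166


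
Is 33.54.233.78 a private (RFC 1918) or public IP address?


RFC 1918 private ranges:
  10.0.0.0/8 (10.0.0.0 - 10.255.255.255)
  172.16.0.0/12 (172.16.0.0 - 172.31.255.255)
  192.168.0.0/16 (192.168.0.0 - 192.168.255.255)
Public (not in any RFC 1918 range)


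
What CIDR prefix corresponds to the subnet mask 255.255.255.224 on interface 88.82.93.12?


Binary: 11111111.11111111.11111111.11100000
Count leading 1s
Prefix: /27


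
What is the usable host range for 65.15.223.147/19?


Network: 65.15.192.0
Broadcast: 65.15.223.255
First usable = network + 1
Last usable = broadcast - 1
Range: 65.15.192.1 to 65.15.223.254


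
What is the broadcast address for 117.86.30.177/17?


Network: 117.86.0.0/17
Host bits = 15
Set all host bits to 1:
Broadcast: 117.86.127.255


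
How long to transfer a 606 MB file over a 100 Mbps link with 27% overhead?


Effective throughput = 100 * (1 - 27/100) = 73 Mbps
File size in Mb = 606 * 8 = 4848 Mb
Time = 4848 / 73
Time = 66.411 seconds


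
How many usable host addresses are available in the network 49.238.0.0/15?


Host bits = 32 - 15 = 17
Total addresses = 2^17 = 131072
Usable = total - 2 (network and broadcast)
Usable hosts: 131070


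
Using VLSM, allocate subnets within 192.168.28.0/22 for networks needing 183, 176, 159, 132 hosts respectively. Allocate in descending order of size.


183 hosts -> /24 (254 usable): 192.168.28.0/24
176 hosts -> /24 (254 usable): 192.168.29.0/24
159 hosts -> /24 (254 usable): 192.168.30.0/24
132 hosts -> /24 (254 usable): 192.168.31.0/24
Allocation: 192.168.28.0/24 (183 hosts, 254 usable); 192.168.29.0/24 (176 hosts, 254 usable); 192.168.30.0/24 (159 hosts, 254 usable); 192.168.31.0/24 (132 hosts, 254 usable)


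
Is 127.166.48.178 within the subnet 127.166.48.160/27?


Subnet network: 127.166.48.160
Test IP AND mask: 127.166.48.160
Yes, 127.166.48.178 is in 127.166.48.160/27


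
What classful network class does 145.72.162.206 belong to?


First octet: 145
Binary: 10010001
10xxxxxx -> Class B (128-191)
Class B, default mask 255.255.0.0 (/16)


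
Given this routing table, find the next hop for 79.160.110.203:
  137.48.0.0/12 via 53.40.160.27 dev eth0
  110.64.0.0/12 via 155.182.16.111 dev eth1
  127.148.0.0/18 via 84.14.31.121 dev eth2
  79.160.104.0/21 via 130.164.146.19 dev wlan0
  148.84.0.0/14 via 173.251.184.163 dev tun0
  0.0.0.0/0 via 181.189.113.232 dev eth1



Longest prefix match for 79.160.110.203:
  /12 137.48.0.0: no
  /12 110.64.0.0: no
  /18 127.148.0.0: no
  /21 79.160.104.0: MATCH
  /14 148.84.0.0: no
  /0 0.0.0.0: MATCH
Selected: next-hop 130.164.146.19 via wlan0 (matched /21)


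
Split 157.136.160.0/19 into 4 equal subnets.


New prefix = 19 + 2 = 21
Each subnet has 2048 addresses
  157.136.160.0/21
  157.136.168.0/21
  157.136.176.0/21
  157.136.184.0/21
Subnets: 157.136.160.0/21, 157.136.168.0/21, 157.136.176.0/21, 157.136.184.0/21


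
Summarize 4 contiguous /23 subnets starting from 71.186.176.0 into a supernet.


Original prefix: /23
Number of subnets: 4 = 2^2
New prefix = 23 - 2 = 21
Supernet: 71.186.176.0/21


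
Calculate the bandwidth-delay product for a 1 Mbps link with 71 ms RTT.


BDP = bandwidth * RTT
= 1 Mbps * 71 ms
= 1 * 1e6 * 71 / 1000 bits
= 71000 bits
= 8875 bytes
= 8.667 KB
BDP = 71000 bits (8875 bytes)


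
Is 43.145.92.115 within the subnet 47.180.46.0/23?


Subnet network: 47.180.46.0
Test IP AND mask: 43.145.92.0
No, 43.145.92.115 is not in 47.180.46.0/23


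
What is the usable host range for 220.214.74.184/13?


Network: 220.208.0.0
Broadcast: 220.215.255.255
First usable = network + 1
Last usable = broadcast - 1
Range: 220.208.0.1 to 220.215.255.254


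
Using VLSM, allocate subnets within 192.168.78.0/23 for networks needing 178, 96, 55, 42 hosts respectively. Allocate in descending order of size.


178 hosts -> /24 (254 usable): 192.168.78.0/24
96 hosts -> /25 (126 usable): 192.168.79.0/25
55 hosts -> /26 (62 usable): 192.168.79.128/26
42 hosts -> /26 (62 usable): 192.168.79.192/26
Allocation: 192.168.78.0/24 (178 hosts, 254 usable); 192.168.79.0/25 (96 hosts, 126 usable); 192.168.79.128/26 (55 hosts, 62 usable); 192.168.79.192/26 (42 hosts, 62 usable)


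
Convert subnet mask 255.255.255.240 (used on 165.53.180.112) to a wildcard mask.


Subnet mask: 255.255.255.240
Wildcard = 255.255.255.255 - subnet mask
255 - 255 = 0
255 - 255 = 0
255 - 255 = 0
255 - 240 = 15
Wildcard: 0.0.0.15


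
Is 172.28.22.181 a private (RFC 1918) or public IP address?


RFC 1918 private ranges:
  10.0.0.0/8 (10.0.0.0 - 10.255.255.255)
  172.16.0.0/12 (172.16.0.0 - 172.31.255.255)
  192.168.0.0/16 (192.168.0.0 - 192.168.255.255)
Private (in 172.16.0.0/12)


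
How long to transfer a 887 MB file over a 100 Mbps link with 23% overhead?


Effective throughput = 100 * (1 - 23/100) = 77 Mbps
File size in Mb = 887 * 8 = 7096 Mb
Time = 7096 / 77
Time = 92.1558 seconds


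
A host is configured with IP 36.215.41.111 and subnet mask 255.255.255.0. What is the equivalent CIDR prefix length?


Binary: 11111111.11111111.11111111.00000000
Count leading 1s
Prefix: /24


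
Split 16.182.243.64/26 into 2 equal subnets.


New prefix = 26 + 1 = 27
Each subnet has 32 addresses
  16.182.243.64/27
  16.182.243.96/27
Subnets: 16.182.243.64/27, 16.182.243.96/27


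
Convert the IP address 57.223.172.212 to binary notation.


57 = 00111001
223 = 11011111
172 = 10101100
212 = 11010100
Binary: 00111001.11011111.10101100.11010100


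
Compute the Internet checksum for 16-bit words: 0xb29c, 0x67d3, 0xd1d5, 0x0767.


Sum all words (with carry folding):
+ 0xb29c = 0xb29c
+ 0x67d3 = 0x1a70
+ 0xd1d5 = 0xec45
+ 0x0767 = 0xf3ac
One's complement: ~0xf3ac
Checksum = 0x0c53


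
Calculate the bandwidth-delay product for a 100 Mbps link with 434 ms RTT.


BDP = bandwidth * RTT
= 100 Mbps * 434 ms
= 100 * 1e6 * 434 / 1000 bits
= 43400000 bits
= 5425000 bytes
= 5297.8516 KB
BDP = 43400000 bits (5425000 bytes)


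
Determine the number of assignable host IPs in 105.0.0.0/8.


Host bits = 32 - 8 = 24
Total addresses = 2^24 = 16777216
Usable = total - 2 (network and broadcast)
Usable hosts: 16777214


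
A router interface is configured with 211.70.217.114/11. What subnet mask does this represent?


/11 means 11 network bits, 21 host bits
Binary: 11111111111000000000000000000000
Mask: 255.224.0.0


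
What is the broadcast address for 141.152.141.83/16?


Network: 141.152.0.0/16
Host bits = 16
Set all host bits to 1:
Broadcast: 141.152.255.255


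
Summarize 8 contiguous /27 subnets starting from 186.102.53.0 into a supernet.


Original prefix: /27
Number of subnets: 8 = 2^3
New prefix = 27 - 3 = 24
Supernet: 186.102.53.0/24


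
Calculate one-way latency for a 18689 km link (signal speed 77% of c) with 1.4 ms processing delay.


Speed = 0.77 * 3e5 km/s = 231000 km/s
Propagation delay = 18689 / 231000 = 0.0809 s = 80.9048 ms
Processing delay = 1.4 ms
Total one-way latency = 82.3048 ms


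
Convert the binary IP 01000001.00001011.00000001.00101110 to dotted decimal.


01000001 = 65
00001011 = 11
00000001 = 1
00101110 = 46
IP: 65.11.1.46


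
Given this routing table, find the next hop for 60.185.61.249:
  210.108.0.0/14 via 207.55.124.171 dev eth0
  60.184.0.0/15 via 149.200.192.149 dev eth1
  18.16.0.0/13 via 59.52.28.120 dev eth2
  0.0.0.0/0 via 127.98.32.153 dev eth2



Longest prefix match for 60.185.61.249:
  /14 210.108.0.0: no
  /15 60.184.0.0: MATCH
  /13 18.16.0.0: no
  /0 0.0.0.0: MATCH
Selected: next-hop 149.200.192.149 via eth1 (matched /15)


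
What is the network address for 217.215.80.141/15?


IP:   11011001.11010111.01010000.10001101
Mask: 11111111.11111110.00000000.00000000
AND operation:
Net:  11011001.11010110.00000000.00000000
Network: 217.214.0.0/15


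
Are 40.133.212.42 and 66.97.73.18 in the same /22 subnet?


Mask: 255.255.252.0
40.133.212.42 AND mask = 40.133.212.0
66.97.73.18 AND mask = 66.97.72.0
No, different subnets (40.133.212.0 vs 66.97.72.0)


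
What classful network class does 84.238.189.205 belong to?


First octet: 84
Binary: 01010100
0xxxxxxx -> Class A (1-126)
Class A, default mask 255.0.0.0 (/8)


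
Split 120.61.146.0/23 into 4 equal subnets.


New prefix = 23 + 2 = 25
Each subnet has 128 addresses
  120.61.146.0/25
  120.61.146.128/25
  120.61.147.0/25
  120.61.147.128/25
Subnets: 120.61.146.0/25, 120.61.146.128/25, 120.61.147.0/25, 120.61.147.128/25


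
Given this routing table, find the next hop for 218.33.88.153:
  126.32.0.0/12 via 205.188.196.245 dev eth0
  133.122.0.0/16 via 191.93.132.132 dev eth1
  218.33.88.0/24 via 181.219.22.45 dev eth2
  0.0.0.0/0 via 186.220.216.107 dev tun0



Longest prefix match for 218.33.88.153:
  /12 126.32.0.0: no
  /16 133.122.0.0: no
  /24 218.33.88.0: MATCH
  /0 0.0.0.0: MATCH
Selected: next-hop 181.219.22.45 via eth2 (matched /24)


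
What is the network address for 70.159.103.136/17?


IP:   01000110.10011111.01100111.10001000
Mask: 11111111.11111111.10000000.00000000
AND operation:
Net:  01000110.10011111.00000000.00000000
Network: 70.159.0.0/17


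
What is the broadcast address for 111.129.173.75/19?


Network: 111.129.160.0/19
Host bits = 13
Set all host bits to 1:
Broadcast: 111.129.191.255


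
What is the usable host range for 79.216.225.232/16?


Network: 79.216.0.0
Broadcast: 79.216.255.255
First usable = network + 1
Last usable = broadcast - 1
Range: 79.216.0.1 to 79.216.255.254


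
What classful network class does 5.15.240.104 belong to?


First octet: 5
Binary: 00000101
0xxxxxxx -> Class A (1-126)
Class A, default mask 255.0.0.0 (/8)


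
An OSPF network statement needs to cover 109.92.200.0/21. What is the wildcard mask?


Subnet mask: 255.255.248.0
Wildcard = 255.255.255.255 - subnet mask
255 - 255 = 0
255 - 255 = 0
255 - 248 = 7
255 - 0 = 255
Wildcard: 0.0.7.255


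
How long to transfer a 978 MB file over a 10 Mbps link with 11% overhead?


Effective throughput = 10 * (1 - 11/100) = 8.9 Mbps
File size in Mb = 978 * 8 = 7824 Mb
Time = 7824 / 8.9
Time = 879.1011 seconds


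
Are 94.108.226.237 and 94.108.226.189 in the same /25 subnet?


Mask: 255.255.255.128
94.108.226.237 AND mask = 94.108.226.128
94.108.226.189 AND mask = 94.108.226.128
Yes, same subnet (94.108.226.128)


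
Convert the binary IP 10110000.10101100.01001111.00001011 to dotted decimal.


10110000 = 176
10101100 = 172
01001111 = 79
00001011 = 11
IP: 176.172.79.11


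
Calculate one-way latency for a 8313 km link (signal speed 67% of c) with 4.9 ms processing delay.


Speed = 0.67 * 3e5 km/s = 201000 km/s
Propagation delay = 8313 / 201000 = 0.0414 s = 41.3582 ms
Processing delay = 4.9 ms
Total one-way latency = 46.2582 ms


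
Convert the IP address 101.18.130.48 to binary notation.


101 = 01100101
18 = 00010010
130 = 10000010
48 = 00110000
Binary: 01100101.00010010.10000010.00110000


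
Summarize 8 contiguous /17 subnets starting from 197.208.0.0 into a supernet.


Original prefix: /17
Number of subnets: 8 = 2^3
New prefix = 17 - 3 = 14
Supernet: 197.208.0.0/14


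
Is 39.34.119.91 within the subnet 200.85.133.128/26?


Subnet network: 200.85.133.128
Test IP AND mask: 39.34.119.64
No, 39.34.119.91 is not in 200.85.133.128/26


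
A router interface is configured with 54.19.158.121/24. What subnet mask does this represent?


/24 means 24 network bits, 8 host bits
Binary: 11111111111111111111111100000000
Mask: 255.255.255.0


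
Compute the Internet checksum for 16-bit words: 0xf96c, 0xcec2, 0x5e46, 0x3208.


Sum all words (with carry folding):
+ 0xf96c = 0xf96c
+ 0xcec2 = 0xc82f
+ 0x5e46 = 0x2676
+ 0x3208 = 0x587e
One's complement: ~0x587e
Checksum = 0xa781


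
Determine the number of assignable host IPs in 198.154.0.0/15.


Host bits = 32 - 15 = 17
Total addresses = 2^17 = 131072
Usable = total - 2 (network and broadcast)
Usable hosts: 131070


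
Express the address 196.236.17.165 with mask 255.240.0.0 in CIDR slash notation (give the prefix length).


Binary: 11111111.11110000.00000000.00000000
Count leading 1s
Prefix: /12


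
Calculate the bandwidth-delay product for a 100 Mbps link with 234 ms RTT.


BDP = bandwidth * RTT
= 100 Mbps * 234 ms
= 100 * 1e6 * 234 / 1000 bits
= 23400000 bits
= 2925000 bytes
= 2856.4453 KB
BDP = 23400000 bits (2925000 bytes)


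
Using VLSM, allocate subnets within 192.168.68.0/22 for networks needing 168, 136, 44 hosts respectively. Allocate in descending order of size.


168 hosts -> /24 (254 usable): 192.168.68.0/24
136 hosts -> /24 (254 usable): 192.168.69.0/24
44 hosts -> /26 (62 usable): 192.168.70.0/26
Allocation: 192.168.68.0/24 (168 hosts, 254 usable); 192.168.69.0/24 (136 hosts, 254 usable); 192.168.70.0/26 (44 hosts, 62 usable)


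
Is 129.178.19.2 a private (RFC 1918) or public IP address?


RFC 1918 private ranges:
  10.0.0.0/8 (10.0.0.0 - 10.255.255.255)
  172.16.0.0/12 (172.16.0.0 - 172.31.255.255)
  192.168.0.0/16 (192.168.0.0 - 192.168.255.255)
Public (not in any RFC 1918 range)


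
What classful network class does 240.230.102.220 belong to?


First octet: 240
Binary: 11110000
1111xxxx -> Class E (240-255)
Class E (reserved), default mask N/A


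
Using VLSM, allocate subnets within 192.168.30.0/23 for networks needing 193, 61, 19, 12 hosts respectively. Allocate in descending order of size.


193 hosts -> /24 (254 usable): 192.168.30.0/24
61 hosts -> /26 (62 usable): 192.168.31.0/26
19 hosts -> /27 (30 usable): 192.168.31.64/27
12 hosts -> /28 (14 usable): 192.168.31.96/28
Allocation: 192.168.30.0/24 (193 hosts, 254 usable); 192.168.31.0/26 (61 hosts, 62 usable); 192.168.31.64/27 (19 hosts, 30 usable); 192.168.31.96/28 (12 hosts, 14 usable)


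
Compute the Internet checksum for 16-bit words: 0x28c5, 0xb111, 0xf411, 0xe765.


Sum all words (with carry folding):
+ 0x28c5 = 0x28c5
+ 0xb111 = 0xd9d6
+ 0xf411 = 0xcde8
+ 0xe765 = 0xb54e
One's complement: ~0xb54e
Checksum = 0x4ab1


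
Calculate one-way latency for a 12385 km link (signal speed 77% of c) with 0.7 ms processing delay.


Speed = 0.77 * 3e5 km/s = 231000 km/s
Propagation delay = 12385 / 231000 = 0.0536 s = 53.6147 ms
Processing delay = 0.7 ms
Total one-way latency = 54.3147 ms


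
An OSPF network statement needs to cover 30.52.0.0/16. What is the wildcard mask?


Subnet mask: 255.255.0.0
Wildcard = 255.255.255.255 - subnet mask
255 - 255 = 0
255 - 255 = 0
255 - 0 = 255
255 - 0 = 255
Wildcard: 0.0.255.255


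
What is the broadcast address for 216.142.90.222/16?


Network: 216.142.0.0/16
Host bits = 16
Set all host bits to 1:
Broadcast: 216.142.255.255


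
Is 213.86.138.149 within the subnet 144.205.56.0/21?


Subnet network: 144.205.56.0
Test IP AND mask: 213.86.136.0
No, 213.86.138.149 is not in 144.205.56.0/21


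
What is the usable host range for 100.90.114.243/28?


Network: 100.90.114.240
Broadcast: 100.90.114.255
First usable = network + 1
Last usable = broadcast - 1
Range: 100.90.114.241 to 100.90.114.254


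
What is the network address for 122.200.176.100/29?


IP:   01111010.11001000.10110000.01100100
Mask: 11111111.11111111.11111111.11111000
AND operation:
Net:  01111010.11001000.10110000.01100000
Network: 122.200.176.96/29


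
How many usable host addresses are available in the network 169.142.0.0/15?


Host bits = 32 - 15 = 17
Total addresses = 2^17 = 131072
Usable = total - 2 (network and broadcast)
Usable hosts: 131070


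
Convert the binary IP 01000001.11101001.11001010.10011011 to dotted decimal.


01000001 = 65
11101001 = 233
11001010 = 202
10011011 = 155
IP: 65.233.202.155


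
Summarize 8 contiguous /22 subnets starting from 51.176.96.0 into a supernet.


Original prefix: /22
Number of subnets: 8 = 2^3
New prefix = 22 - 3 = 19
Supernet: 51.176.96.0/19


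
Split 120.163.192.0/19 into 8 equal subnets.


New prefix = 19 + 3 = 22
Each subnet has 1024 addresses
  120.163.192.0/22
  120.163.196.0/22
  120.163.200.0/22
  120.163.204.0/22
  120.163.208.0/22
  120.163.212.0/22
  120.163.216.0/22
  120.163.220.0/22
Subnets: 120.163.192.0/22, 120.163.196.0/22, 120.163.200.0/22, 120.163.204.0/22, 120.163.208.0/22, 120.163.212.0/22, 120.163.216.0/22, 120.163.220.0/22


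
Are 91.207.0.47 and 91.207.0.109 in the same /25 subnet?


Mask: 255.255.255.128
91.207.0.47 AND mask = 91.207.0.0
91.207.0.109 AND mask = 91.207.0.0
Yes, same subnet (91.207.0.0)


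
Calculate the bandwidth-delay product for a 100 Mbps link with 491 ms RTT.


BDP = bandwidth * RTT
= 100 Mbps * 491 ms
= 100 * 1e6 * 491 / 1000 bits
= 49100000 bits
= 6137500 bytes
= 5993.6523 KB
BDP = 49100000 bits (6137500 bytes)


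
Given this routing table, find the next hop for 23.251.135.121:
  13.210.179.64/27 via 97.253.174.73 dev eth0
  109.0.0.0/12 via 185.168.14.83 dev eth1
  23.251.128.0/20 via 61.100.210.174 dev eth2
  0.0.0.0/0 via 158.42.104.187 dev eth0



Longest prefix match for 23.251.135.121:
  /27 13.210.179.64: no
  /12 109.0.0.0: no
  /20 23.251.128.0: MATCH
  /0 0.0.0.0: MATCH
Selected: next-hop 61.100.210.174 via eth2 (matched /20)


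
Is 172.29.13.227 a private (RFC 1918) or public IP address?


RFC 1918 private ranges:
  10.0.0.0/8 (10.0.0.0 - 10.255.255.255)
  172.16.0.0/12 (172.16.0.0 - 172.31.255.255)
  192.168.0.0/16 (192.168.0.0 - 192.168.255.255)
Private (in 172.16.0.0/12)


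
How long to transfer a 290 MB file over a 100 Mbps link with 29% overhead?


Effective throughput = 100 * (1 - 29/100) = 71 Mbps
File size in Mb = 290 * 8 = 2320 Mb
Time = 2320 / 71
Time = 32.6761 seconds


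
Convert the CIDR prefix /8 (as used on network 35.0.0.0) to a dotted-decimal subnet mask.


/8 means 8 network bits, 24 host bits
Binary: 11111111000000000000000000000000
Mask: 255.0.0.0


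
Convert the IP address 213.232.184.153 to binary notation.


213 = 11010101
232 = 11101000
184 = 10111000
153 = 10011001
Binary: 11010101.11101000.10111000.10011001


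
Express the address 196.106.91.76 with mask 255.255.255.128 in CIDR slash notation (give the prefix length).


Binary: 11111111.11111111.11111111.10000000
Count leading 1s
Prefix: /25


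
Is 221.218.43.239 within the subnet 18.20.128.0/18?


Subnet network: 18.20.128.0
Test IP AND mask: 221.218.0.0
No, 221.218.43.239 is not in 18.20.128.0/18


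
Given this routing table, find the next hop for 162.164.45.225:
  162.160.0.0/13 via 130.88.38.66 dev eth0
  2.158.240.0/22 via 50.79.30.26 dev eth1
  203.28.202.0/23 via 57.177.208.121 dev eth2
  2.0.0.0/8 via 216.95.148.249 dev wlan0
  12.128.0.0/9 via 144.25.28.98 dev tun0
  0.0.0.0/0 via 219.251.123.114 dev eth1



Longest prefix match for 162.164.45.225:
  /13 162.160.0.0: MATCH
  /22 2.158.240.0: no
  /23 203.28.202.0: no
  /8 2.0.0.0: no
  /9 12.128.0.0: no
  /0 0.0.0.0: MATCH
Selected: next-hop 130.88.38.66 via eth0 (matched /13)


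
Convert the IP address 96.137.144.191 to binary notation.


96 = 01100000
137 = 10001001
144 = 10010000
191 = 10111111
Binary: 01100000.10001001.10010000.10111111


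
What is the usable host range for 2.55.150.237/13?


Network: 2.48.0.0
Broadcast: 2.55.255.255
First usable = network + 1
Last usable = broadcast - 1
Range: 2.48.0.1 to 2.55.255.254


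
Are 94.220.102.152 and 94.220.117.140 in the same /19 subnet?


Mask: 255.255.224.0
94.220.102.152 AND mask = 94.220.96.0
94.220.117.140 AND mask = 94.220.96.0
Yes, same subnet (94.220.96.0)


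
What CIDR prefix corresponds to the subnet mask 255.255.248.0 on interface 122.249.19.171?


Binary: 11111111.11111111.11111000.00000000
Count leading 1s
Prefix: /21


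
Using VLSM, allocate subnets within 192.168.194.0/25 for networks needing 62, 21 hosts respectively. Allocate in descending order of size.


62 hosts -> /26 (62 usable): 192.168.194.0/26
21 hosts -> /27 (30 usable): 192.168.194.64/27
Allocation: 192.168.194.0/26 (62 hosts, 62 usable); 192.168.194.64/27 (21 hosts, 30 usable)


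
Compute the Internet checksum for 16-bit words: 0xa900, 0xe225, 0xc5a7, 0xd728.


Sum all words (with carry folding):
+ 0xa900 = 0xa900
+ 0xe225 = 0x8b26
+ 0xc5a7 = 0x50ce
+ 0xd728 = 0x27f7
One's complement: ~0x27f7
Checksum = 0xd808


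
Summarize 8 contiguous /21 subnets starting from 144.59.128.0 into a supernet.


Original prefix: /21
Number of subnets: 8 = 2^3
New prefix = 21 - 3 = 18
Supernet: 144.59.128.0/18


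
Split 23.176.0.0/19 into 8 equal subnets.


New prefix = 19 + 3 = 22
Each subnet has 1024 addresses
  23.176.0.0/22
  23.176.4.0/22
  23.176.8.0/22
  23.176.12.0/22
  23.176.16.0/22
  23.176.20.0/22
  23.176.24.0/22
  23.176.28.0/22
Subnets: 23.176.0.0/22, 23.176.4.0/22, 23.176.8.0/22, 23.176.12.0/22, 23.176.16.0/22, 23.176.20.0/22, 23.176.24.0/22, 23.176.28.0/22


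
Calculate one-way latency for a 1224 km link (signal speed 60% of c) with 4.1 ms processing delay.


Speed = 0.6 * 3e5 km/s = 180000 km/s
Propagation delay = 1224 / 180000 = 0.0068 s = 6.8 ms
Processing delay = 4.1 ms
Total one-way latency = 10.9 ms


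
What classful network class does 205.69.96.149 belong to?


First octet: 205
Binary: 11001101
110xxxxx -> Class C (192-223)
Class C, default mask 255.255.255.0 (/24)


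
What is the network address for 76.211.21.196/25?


IP:   01001100.11010011.00010101.11000100
Mask: 11111111.11111111.11111111.10000000
AND operation:
Net:  01001100.11010011.00010101.10000000
Network: 76.211.21.128/25


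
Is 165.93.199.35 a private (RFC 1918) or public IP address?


RFC 1918 private ranges:
  10.0.0.0/8 (10.0.0.0 - 10.255.255.255)
  172.16.0.0/12 (172.16.0.0 - 172.31.255.255)
  192.168.0.0/16 (192.168.0.0 - 192.168.255.255)
Public (not in any RFC 1918 range)


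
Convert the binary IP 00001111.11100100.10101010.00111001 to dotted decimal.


00001111 = 15
11100100 = 228
10101010 = 170
00111001 = 57
IP: 15.228.170.57


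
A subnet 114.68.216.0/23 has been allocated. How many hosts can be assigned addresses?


Host bits = 32 - 23 = 9
Total addresses = 2^9 = 512
Usable = total - 2 (network and broadcast)
Usable hosts: 510


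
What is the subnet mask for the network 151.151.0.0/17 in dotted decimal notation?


/17 means 17 network bits, 15 host bits
Binary: 11111111111111111000000000000000
Mask: 255.255.128.0


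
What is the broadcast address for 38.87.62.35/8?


Network: 38.0.0.0/8
Host bits = 24
Set all host bits to 1:
Broadcast: 38.255.255.255


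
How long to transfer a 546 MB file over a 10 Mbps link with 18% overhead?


Effective throughput = 10 * (1 - 18/100) = 8.2 Mbps
File size in Mb = 546 * 8 = 4368 Mb
Time = 4368 / 8.2
Time = 532.6829 seconds


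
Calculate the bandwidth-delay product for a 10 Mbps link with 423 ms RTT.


BDP = bandwidth * RTT
= 10 Mbps * 423 ms
= 10 * 1e6 * 423 / 1000 bits
= 4230000 bits
= 528750 bytes
= 516.3574 KB
BDP = 4230000 bits (528750 bytes)


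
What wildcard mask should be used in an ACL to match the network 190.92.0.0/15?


Subnet mask: 255.254.0.0
Wildcard = 255.255.255.255 - subnet mask
255 - 255 = 0
255 - 254 = 1
255 - 0 = 255
255 - 0 = 255
Wildcard: 0.1.255.255


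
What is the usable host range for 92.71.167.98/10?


Network: 92.64.0.0
Broadcast: 92.127.255.255
First usable = network + 1
Last usable = broadcast - 1
Range: 92.64.0.1 to 92.127.255.254


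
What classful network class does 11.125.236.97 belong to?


First octet: 11
Binary: 00001011
0xxxxxxx -> Class A (1-126)
Class A, default mask 255.0.0.0 (/8)


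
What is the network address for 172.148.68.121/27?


IP:   10101100.10010100.01000100.01111001
Mask: 11111111.11111111.11111111.11100000
AND operation:
Net:  10101100.10010100.01000100.01100000
Network: 172.148.68.96/27


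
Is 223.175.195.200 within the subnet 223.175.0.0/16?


Subnet network: 223.175.0.0
Test IP AND mask: 223.175.0.0
Yes, 223.175.195.200 is in 223.175.0.0/16


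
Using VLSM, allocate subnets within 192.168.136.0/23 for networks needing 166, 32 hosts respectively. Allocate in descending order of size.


166 hosts -> /24 (254 usable): 192.168.136.0/24
32 hosts -> /26 (62 usable): 192.168.137.0/26
Allocation: 192.168.136.0/24 (166 hosts, 254 usable); 192.168.137.0/26 (32 hosts, 62 usable)


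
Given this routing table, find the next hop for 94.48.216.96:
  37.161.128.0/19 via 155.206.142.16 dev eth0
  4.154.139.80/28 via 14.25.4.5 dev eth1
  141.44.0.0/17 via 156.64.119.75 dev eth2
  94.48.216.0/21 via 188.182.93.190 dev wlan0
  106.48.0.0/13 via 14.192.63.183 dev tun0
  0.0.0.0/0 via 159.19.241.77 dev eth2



Longest prefix match for 94.48.216.96:
  /19 37.161.128.0: no
  /28 4.154.139.80: no
  /17 141.44.0.0: no
  /21 94.48.216.0: MATCH
  /13 106.48.0.0: no
  /0 0.0.0.0: MATCH
Selected: next-hop 188.182.93.190 via wlan0 (matched /21)


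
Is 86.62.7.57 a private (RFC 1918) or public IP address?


RFC 1918 private ranges:
  10.0.0.0/8 (10.0.0.0 - 10.255.255.255)
  172.16.0.0/12 (172.16.0.0 - 172.31.255.255)
  192.168.0.0/16 (192.168.0.0 - 192.168.255.255)
Public (not in any RFC 1918 range)


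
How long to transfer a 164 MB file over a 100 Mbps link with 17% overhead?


Effective throughput = 100 * (1 - 17/100) = 83 Mbps
File size in Mb = 164 * 8 = 1312 Mb
Time = 1312 / 83
Time = 15.8072 seconds


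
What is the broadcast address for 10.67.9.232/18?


Network: 10.67.0.0/18
Host bits = 14
Set all host bits to 1:
Broadcast: 10.67.63.255


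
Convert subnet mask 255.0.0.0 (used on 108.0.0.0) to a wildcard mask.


Subnet mask: 255.0.0.0
Wildcard = 255.255.255.255 - subnet mask
255 - 255 = 0
255 - 0 = 255
255 - 0 = 255
255 - 0 = 255
Wildcard: 0.255.255.255


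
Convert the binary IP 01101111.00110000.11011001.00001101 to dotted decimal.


01101111 = 111
00110000 = 48
11011001 = 217
00001101 = 13
IP: 111.48.217.13


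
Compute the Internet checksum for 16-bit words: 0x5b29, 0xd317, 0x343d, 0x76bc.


Sum all words (with carry folding):
+ 0x5b29 = 0x5b29
+ 0xd317 = 0x2e41
+ 0x343d = 0x627e
+ 0x76bc = 0xd93a
One's complement: ~0xd93a
Checksum = 0x26c5


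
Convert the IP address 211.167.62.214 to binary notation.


211 = 11010011
167 = 10100111
62 = 00111110
214 = 11010110
Binary: 11010011.10100111.00111110.11010110


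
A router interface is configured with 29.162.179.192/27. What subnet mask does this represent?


/27 means 27 network bits, 5 host bits
Binary: 11111111111111111111111111100000
Mask: 255.255.255.224


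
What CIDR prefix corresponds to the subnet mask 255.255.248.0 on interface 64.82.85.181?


Binary: 11111111.11111111.11111000.00000000
Count leading 1s
Prefix: /21


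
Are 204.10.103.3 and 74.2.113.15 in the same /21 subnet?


Mask: 255.255.248.0
204.10.103.3 AND mask = 204.10.96.0
74.2.113.15 AND mask = 74.2.112.0
No, different subnets (204.10.96.0 vs 74.2.112.0)


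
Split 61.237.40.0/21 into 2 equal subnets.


New prefix = 21 + 1 = 22
Each subnet has 1024 addresses
  61.237.40.0/22
  61.237.44.0/22
Subnets: 61.237.40.0/22, 61.237.44.0/22


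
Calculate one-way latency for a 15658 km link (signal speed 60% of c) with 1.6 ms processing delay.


Speed = 0.6 * 3e5 km/s = 180000 km/s
Propagation delay = 15658 / 180000 = 0.087 s = 86.9889 ms
Processing delay = 1.6 ms
Total one-way latency = 88.5889 ms


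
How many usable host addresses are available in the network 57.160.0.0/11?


Host bits = 32 - 11 = 21
Total addresses = 2^21 = 2097152
Usable = total - 2 (network and broadcast)
Usable hosts: 2097150


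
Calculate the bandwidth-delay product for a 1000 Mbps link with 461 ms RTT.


BDP = bandwidth * RTT
= 1000 Mbps * 461 ms
= 1000 * 1e6 * 461 / 1000 bits
= 461000000 bits
= 57625000 bytes
= 56274.4141 KB
BDP = 461000000 bits (57625000 bytes)


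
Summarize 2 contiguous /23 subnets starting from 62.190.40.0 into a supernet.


Original prefix: /23
Number of subnets: 2 = 2^1
New prefix = 23 - 1 = 22
Supernet: 62.190.40.0/22


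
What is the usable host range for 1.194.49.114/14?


Network: 1.192.0.0
Broadcast: 1.195.255.255
First usable = network + 1
Last usable = broadcast - 1
Range: 1.192.0.1 to 1.195.255.254


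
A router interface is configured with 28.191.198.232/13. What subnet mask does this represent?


/13 means 13 network bits, 19 host bits
Binary: 11111111111110000000000000000000
Mask: 255.248.0.0


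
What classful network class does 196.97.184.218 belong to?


First octet: 196
Binary: 11000100
110xxxxx -> Class C (192-223)
Class C, default mask 255.255.255.0 (/24)


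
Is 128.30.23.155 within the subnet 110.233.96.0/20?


Subnet network: 110.233.96.0
Test IP AND mask: 128.30.16.0
No, 128.30.23.155 is not in 110.233.96.0/20


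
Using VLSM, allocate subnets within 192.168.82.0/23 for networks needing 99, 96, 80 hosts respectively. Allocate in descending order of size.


99 hosts -> /25 (126 usable): 192.168.82.0/25
96 hosts -> /25 (126 usable): 192.168.82.128/25
80 hosts -> /25 (126 usable): 192.168.83.0/25
Allocation: 192.168.82.0/25 (99 hosts, 126 usable); 192.168.82.128/25 (96 hosts, 126 usable); 192.168.83.0/25 (80 hosts, 126 usable)


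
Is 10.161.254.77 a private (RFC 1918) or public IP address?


RFC 1918 private ranges:
  10.0.0.0/8 (10.0.0.0 - 10.255.255.255)
  172.16.0.0/12 (172.16.0.0 - 172.31.255.255)
  192.168.0.0/16 (192.168.0.0 - 192.168.255.255)
Private (in 10.0.0.0/8)


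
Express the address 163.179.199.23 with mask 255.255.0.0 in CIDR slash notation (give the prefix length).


Binary: 11111111.11111111.00000000.00000000
Count leading 1s
Prefix: /16
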